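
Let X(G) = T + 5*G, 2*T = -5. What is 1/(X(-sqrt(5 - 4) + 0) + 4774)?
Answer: 2/9533 ≈ 0.00020980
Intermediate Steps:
T = -5/2 (T = (1/2)*(-5) = -5/2 ≈ -2.5000)
X(G) = -5/2 + 5*G
1/(X(-sqrt(5 - 4) + 0) + 4774) = 1/((-5/2 + 5*(-sqrt(5 - 4) + 0)) + 4774) = 1/((-5/2 + 5*(-sqrt(1) + 0)) + 4774) = 1/((-5/2 + 5*(-1*1 + 0)) + 4774) = 1/((-5/2 + 5*(-1 + 0)) + 4774) = 1/((-5/2 + 5*(-1)) + 4774) = 1/((-5/2 - 5) + 4774) = 1/(-15/2 + 4774) = 1/(9533/2) = 2/9533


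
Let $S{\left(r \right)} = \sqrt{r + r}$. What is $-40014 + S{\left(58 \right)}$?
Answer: $-40014 + 2 \sqrt{29} \approx -40003.0$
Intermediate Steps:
$S{\left(r \right)} = \sqrt{2} \sqrt{r}$ ($S{\left(r \right)} = \sqrt{2 r} = \sqrt{2} \sqrt{r}$)
$-40014 + S{\left(58 \right)} = -40014 + \sqrt{2} \sqrt{58} = -40014 + 2 \sqrt{29}$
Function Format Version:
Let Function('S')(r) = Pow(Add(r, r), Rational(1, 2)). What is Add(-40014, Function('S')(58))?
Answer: Add(-40014, Mul(2, Pow(29, Rational(1, 2)))) ≈ -40003.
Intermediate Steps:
Function('S')(r) = Mul(Pow(2, Rational(1, 2)), Pow(r, Rational(1, 2))) (Function('S')(r) = Pow(Mul(2, r), Rational(1, 2)) = Mul(Pow(2, Rational(1, 2)), Pow(r, Rational(1, 2))))
Add(-40014, Function('S')(58)) = Add(-40014, Mul(Pow(2, Rational(1, 2)), Pow(58, Rational(1, 2)))) = Add(-40014, Mul(2, Pow(29, Rational(1, 2))))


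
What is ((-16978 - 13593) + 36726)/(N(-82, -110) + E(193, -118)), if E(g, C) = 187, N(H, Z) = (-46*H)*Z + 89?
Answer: -6155/414644 ≈ -0.014844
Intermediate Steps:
N(H, Z) = 89 - 46*H*Z (N(H, Z) = -46*H*Z + 89 = 89 - 46*H*Z)
((-16978 - 13593) + 36726)/(N(-82, -110) + E(193, -118)) = ((-16978 - 13593) + 36726)/((89 - 46*(-82)*(-110)) + 187) = (-30571 + 36726)/((89 - 414920) + 187) = 6155/(-414831 + 187) = 6155/(-414644) = 6155*(-1/414644) = -6155/414644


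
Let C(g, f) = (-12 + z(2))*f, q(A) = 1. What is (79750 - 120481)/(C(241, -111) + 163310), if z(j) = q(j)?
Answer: -40731/164531 ≈ -0.24756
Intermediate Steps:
z(j) = 1
C(g, f) = -11*f (C(g, f) = (-12 + 1)*f = -11*f)
(79750 - 120481)/(C(241, -111) + 163310) = (79750 - 120481)/(-11*(-111) + 163310) = -40731/(1221 + 163310) = -40731/164531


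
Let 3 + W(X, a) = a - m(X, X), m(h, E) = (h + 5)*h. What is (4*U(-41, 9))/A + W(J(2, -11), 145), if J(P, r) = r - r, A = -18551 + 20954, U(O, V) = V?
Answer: 37918/267 ≈ 142.01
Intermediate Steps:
m(h, E) = h*(5 + h) (m(h, E) = (5 + h)*h = h*(5 + h))
A = 2403
J(P, r) = 0
W(X, a) = -3 + a - X*(5 + X) (W(X, a) = -3 + (a - X*(5 + X)) = -3 + a - X*(5 + X))
(4*U(-41, 9))/A + W(J(2, -11), 145) = (4*9)/2403 + (-3 + 145 - 1*0*(5 + 0)) = 36*(1/2403) + (-3 + 145 - 1*0*5) = 4/267 + (-3 + 145 + 0) = 4/267 + 142 = 37918/267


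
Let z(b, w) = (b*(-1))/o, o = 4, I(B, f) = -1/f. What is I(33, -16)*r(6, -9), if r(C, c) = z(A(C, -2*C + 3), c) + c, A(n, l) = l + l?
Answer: -9/32 ≈ -0.28125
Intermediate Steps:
A(n, l) = 2*l
z(b, w) = -b/4 (z(b, w) = (b*(-1))/4 = -b*(¼) = -b/4)
r(C, c) = -3/2 + C + c (r(C, c) = -(-2*C + 3)/2 + c = -(3 - 2*C)/2 + c = -(6 - 4*C)/4 + c = (-3/2 + C) + c = -3/2 + C + c)
I(33, -16)*r(6, -9) = (-1/(-16))*(-3/2 + 6 - 9) = -1*(-1/16)*(-9/2) = (1/16)*(-9/2) = -9/32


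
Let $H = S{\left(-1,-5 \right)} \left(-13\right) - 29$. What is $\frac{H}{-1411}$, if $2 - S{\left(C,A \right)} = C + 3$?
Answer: $\frac{29}{1411} \approx 0.020553$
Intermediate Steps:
$S{\left(C,A \right)} = -1 - C$ ($S{\left(C,A \right)} = 2 - \left(C + 3\right) = 2 - \left(3 + C\right) = -1 - C$)
$H = -29$ ($H = \left(-1 - -1\right) \left(-13\right) - 29 = \left(-1 + 1\right) \left(-13\right) - 29 = 0 \left(-13\right) - 29 = 0 - 29 = -29$)
$\frac{H}{-1411} = - \frac{29}{-1411} = \left(-29\right) \left(- \frac{1}{1411}\right) = \frac{29}{1411}$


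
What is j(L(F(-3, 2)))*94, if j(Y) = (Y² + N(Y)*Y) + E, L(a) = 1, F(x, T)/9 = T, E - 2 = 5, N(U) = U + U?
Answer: 940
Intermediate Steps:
N(U) = 2*U
E = 7 (E = 2 + 5 = 7)
F(x, T) = 9*T
j(Y) = 7 + 3*Y² (j(Y) = (Y² + (2*Y)*Y) + 7 = (Y² + 2*Y²) + 7 = 3*Y² + 7 = 7 + 3*Y²)
j(L(F(-3, 2)))*94 = (7 + 3*1²)*94 = (7 + 3*1)*94 = (7 + 3)*94 = 10*94 = 940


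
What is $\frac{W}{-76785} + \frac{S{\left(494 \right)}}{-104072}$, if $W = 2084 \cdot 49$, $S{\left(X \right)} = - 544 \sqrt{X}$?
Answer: $- \frac{102116}{76785} + \frac{68 \sqrt{494}}{13009} \approx -1.2137$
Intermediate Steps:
$W = 102116$
$\frac{W}{-76785} + \frac{S{\left(494 \right)}}{-104072} = \frac{102116}{-76785} + \frac{\left(-544\right) \sqrt{494}}{-104072} = 102116 \left(- \frac{1}{76785}\right) + - 544 \sqrt{494} \left(- \frac{1}{104072}\right) = - \frac{102116}{76785} + \frac{68 \sqrt{494}}{13009}$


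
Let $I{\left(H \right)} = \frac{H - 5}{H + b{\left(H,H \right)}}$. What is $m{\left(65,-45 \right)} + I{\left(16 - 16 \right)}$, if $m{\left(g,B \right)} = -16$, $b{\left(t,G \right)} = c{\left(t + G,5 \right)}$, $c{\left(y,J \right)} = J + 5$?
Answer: $- \frac{33}{2} \approx -16.5$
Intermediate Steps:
$c{\left(y,J \right)} = 5 + J$
$b{\left(t,G \right)} = 10$ ($b{\left(t,G \right)} = 5 + 5 = 10$)
$I{\left(H \right)} = \frac{-5 + H}{10 + H}$ ($I{\left(H \right)} = \frac{H - 5}{H + 10} = \frac{-5 + H}{10 + H}$)
$m{\left(65,-45 \right)} + I{\left(16 - 16 \right)} = -16 + \frac{-5 + \left(16 - 16\right)}{10 + \left(16 - 16\right)} = -16 + \frac{-5 + 0}{10 + 0} = -16 + \frac{1}{10} \left(-5\right) = -16 - \frac{1}{2} = - \frac{33}{2}$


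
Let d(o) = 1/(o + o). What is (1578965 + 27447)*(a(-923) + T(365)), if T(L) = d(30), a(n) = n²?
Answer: 20528234932823/15 ≈ 1.3685e+12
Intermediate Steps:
d(o) = 1/(2*o)
T(L) = 1/60 (T(L) = (½)/30 = (½)*(1/30) = 1/60)
(1578965 + 27447)*(a(-923) + T(365)) = (1578965 + 27447)*((-923)² + 1/60) = 1606412*(851929 + 1/60) = 1606412*(51115741/60) = 20528234932823/15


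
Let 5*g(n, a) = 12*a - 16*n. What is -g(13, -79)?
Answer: 1156/5 ≈ 231.20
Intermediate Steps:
g(n, a) = -16*n/5 + 12*a/5 (g(n, a) = (12*a - 16*n)/5 = (-16*n + 12*a)/5 = -16*n/5 + 12*a/5)
-g(13, -79) = -(-16/5*13 + (12/5)*(-79)) = -(-208/5 - 948/5) = -1*(-1156/5) = 1156/5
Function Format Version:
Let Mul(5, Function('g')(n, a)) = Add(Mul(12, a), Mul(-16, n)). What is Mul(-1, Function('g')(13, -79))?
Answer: Rational(1156, 5) ≈ 231.20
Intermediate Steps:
Function('g')(n, a) = Add(Mul(Rational(-16, 5), n), Mul(Rational(12, 5), a)) (Function('g')(n, a) = Mul(Rational(1, 5), Add(Mul(12, a), Mul(-16, n))) = Mul(Rational(1, 5), Add(Mul(-16, n), Mul(12, a))) = Add(Mul(Rational(-16, 5), n), Mul(Rational(12, 5), a)))
Mul(-1, Function('g')(13, -79)) = Mul(-1, Add(Mul(Rational(-16, 5), 13), Mul(Rational(12, 5), -79))) = Mul(-1, Add(Rational(-208, 5), Rational(-948, 5))) = Mul(-1, Rational(-1156, 5)) = Rational(1156, 5)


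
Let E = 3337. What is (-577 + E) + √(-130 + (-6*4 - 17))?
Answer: 2760 + 3*I*√19 ≈ 2760.0 + 13.077*I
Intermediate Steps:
(-577 + E) + √(-130 + (-6*4 - 17)) = (-577 + 3337) + √(-130 + (-6*4 - 17)) = 2760 + √(-130 + (-24 - 17)) = 2760 + √(-130 - 41) = 2760 + √(-171) = 2760 + 3*I*√19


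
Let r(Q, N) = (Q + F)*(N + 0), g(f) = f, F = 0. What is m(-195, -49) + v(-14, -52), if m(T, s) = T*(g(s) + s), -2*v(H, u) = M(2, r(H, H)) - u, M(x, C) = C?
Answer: 18986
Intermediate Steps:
r(Q, N) = N*Q (r(Q, N) = (Q + 0)*(N + 0) = Q*N = N*Q)
v(H, u) = u/2 - H**2/2 (v(H, u) = -(H*H - u)/2 = -(H**2 - u)/2 = u/2 - H**2/2)
m(T, s) = 2*T*s (m(T, s) = T*(s + s) = T*(2*s) = 2*T*s)
m(-195, -49) + v(-14, -52) = 2*(-195)*(-49) + ((1/2)*(-52) - 1/2*(-14)**2) = 19110 + (-26 - 1/2*196) = 19110 + (-26 - 98) = 19110 - 124 = 18986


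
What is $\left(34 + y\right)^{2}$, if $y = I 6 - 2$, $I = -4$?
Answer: $64$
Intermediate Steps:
$y = -26$ ($y = \left(-4\right) 6 - 2 = -24 - 2 = -26$)
$\left(34 + y\right)^{2} = \left(34 - 26\right)^{2} = 8^{2} = 64$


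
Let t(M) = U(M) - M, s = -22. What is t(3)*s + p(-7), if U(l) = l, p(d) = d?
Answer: -7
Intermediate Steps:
t(M) = 0 (t(M) = M - M = 0)
t(3)*s + p(-7) = 0*(-22) - 7 = 0 - 7 = -7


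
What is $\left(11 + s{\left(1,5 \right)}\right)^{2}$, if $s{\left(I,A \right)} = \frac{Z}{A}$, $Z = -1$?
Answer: $\frac{2916}{25} \approx 116.64$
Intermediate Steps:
$s{\left(I,A \right)} = - \frac{1}{A}$
$\left(11 + s{\left(1,5 \right)}\right)^{2} = \left(11 - \frac{1}{5}\right)^{2} = \left(\frac{54}{5}\right)^{2} = \frac{2916}{25}$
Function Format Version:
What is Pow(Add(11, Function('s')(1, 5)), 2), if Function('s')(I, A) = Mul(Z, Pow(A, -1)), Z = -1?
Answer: Rational(2916, 25) ≈ 116.64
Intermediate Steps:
Function('s')(I, A) = Mul(-1, Pow(A, -1))
Pow(Add(11, Function('s')(1, 5)), 2) = Pow(Add(11, Mul(-1, Pow(5, -1))), 2) = Pow(Add(11, Mul(-1, Rational(1, 5))), 2) = Pow(Add(11, Rational(-1, 5)), 2) = Pow(Rational(54, 5), 2) = Rational(2916, 25)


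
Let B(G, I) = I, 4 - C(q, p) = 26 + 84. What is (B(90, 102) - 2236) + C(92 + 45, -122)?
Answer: -2240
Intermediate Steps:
C(q, p) = -106 (C(q, p) = 4 - (26 + 84) = 4 - 1*110 = 4 - 110 = -106)
(B(90, 102) - 2236) + C(92 + 45, -122) = (102 - 2236) - 106 = -2134 - 106 = -2240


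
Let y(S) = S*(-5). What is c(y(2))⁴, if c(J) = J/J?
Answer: 1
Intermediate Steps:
y(S) = -5*S
c(J) = 1
c(y(2))⁴ = 1⁴ = 1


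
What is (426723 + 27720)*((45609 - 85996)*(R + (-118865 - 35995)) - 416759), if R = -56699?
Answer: 3882677635338282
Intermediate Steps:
(426723 + 27720)*((45609 - 85996)*(R + (-118865 - 35995)) - 416759) = (426723 + 27720)*((45609 - 85996)*(-56699 + (-118865 - 35995)) - 416759) = 454443*(-40387*(-56699 - 154860) - 416759) = 454443*(-40387*(-211559) - 416759) = 454443*(8544233333 - 416759) = 454443*8543816574 = 3882677635338282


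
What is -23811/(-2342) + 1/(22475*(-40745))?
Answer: 21804777405283/2144672155250 ≈ 10.167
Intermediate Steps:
-23811/(-2342) + 1/(22475*(-40745)) = -23811*(-1/2342) + (1/22475)*(-1/40745) = 23811/2342 - 1/915743875 = 21804777405283/2144672155250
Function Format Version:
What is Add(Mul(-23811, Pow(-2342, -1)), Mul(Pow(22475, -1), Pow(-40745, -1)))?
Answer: Rational(21804777405283, 2144672155250) ≈ 10.167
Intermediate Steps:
Add(Mul(-23811, Pow(-2342, -1)), Mul(Pow(22475, -1), Pow(-40745, -1))) = Add(Mul(-23811, Rational(-1, 2342)), Mul(Rational(1, 22475), Rational(-1, 40745))) = Add(Rational(23811, 2342), Rational(-1, 915743875)) = Rational(21804777405283, 2144672155250)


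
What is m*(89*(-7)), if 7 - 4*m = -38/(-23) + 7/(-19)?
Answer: -778127/874 ≈ -890.31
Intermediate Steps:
m = 1249/874 (m = 7/4 - (-38/(-23) + 7/(-19))/4 = 7/4 - (-38*(-1/23) + 7*(-1/19))/4 = 7/4 - (38/23 - 7/19)/4 = 7/4 - 1/4*561/437 = 7/4 - 561/1748 = 1249/874 ≈ 1.4291)
m*(89*(-7)) = 1249*(89*(-7))/874 = (1249/874)*(-623) = -778127/874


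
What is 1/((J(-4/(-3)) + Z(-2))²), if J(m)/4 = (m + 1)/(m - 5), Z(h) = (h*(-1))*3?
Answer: 121/1444 ≈ 0.083795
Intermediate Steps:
Z(h) = -3*h (Z(h) = -h*3 = -3*h)
J(m) = 4*(1 + m)/(-5 + m) (J(m) = 4*((m + 1)/(m - 5)) = 4*((1 + m)/(-5 + m)) = 4*(1 + m)/(-5 + m))
1/((J(-4/(-3)) + Z(-2))²) = 1/((4*(1 - 4/(-3))/(-5 - 4/(-3)) - 3*(-2))²) = 1/((4*(1 - 4*(-⅓))/(-5 - 4*(-⅓)) + 6)²) = 1/((4*(1 + 4/3)/(-5 + 4/3) + 6)²) = 1/((4*(7/3)/(-11/3) + 6)²) = 1/((4*(-3/11)*(7/3) + 6)²) = 1/((-28/11 + 6)²) = 1/((38/11)²) = 1/(1444/121) = 121/1444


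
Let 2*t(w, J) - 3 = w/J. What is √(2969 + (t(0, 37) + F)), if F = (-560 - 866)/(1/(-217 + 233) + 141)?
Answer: √60321507370/4514 ≈ 54.409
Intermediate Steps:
t(w, J) = 3/2 + w/(2*J) (t(w, J) = 3/2 + (w/J)/2 = 3/2 + w/(2*J))
F = -22816/2257 (F = -1426/(1/16 + 141) = -1426/2257/16 = -1426*16/2257 = -22816/2257 ≈ -10.109)
√(2969 + (t(0, 37) + F)) = √(2969 + ((½)*(0 + 3*37)/37 - 22816/2257)) = √(2969 + ((½)*(1/37)*(0 + 111) - 22816/2257)) = √(2969 + ((½)*(1/37)*111 - 22816/2257)) = √(2969 + (3/2 - 22816/2257)) = √(2969 - 38861/4514) = √(13363205/4514) = √60321507370/4514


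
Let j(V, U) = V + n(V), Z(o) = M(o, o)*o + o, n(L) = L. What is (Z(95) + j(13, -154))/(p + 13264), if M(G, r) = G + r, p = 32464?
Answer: 18171/45728 ≈ 0.39737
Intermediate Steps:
Z(o) = o + 2*o**2 (Z(o) = (o + o)*o + o = (2*o)*o + o = 2*o**2 + o = o + 2*o**2)
j(V, U) = 2*V (j(V, U) = V + V = 2*V)
(Z(95) + j(13, -154))/(p + 13264) = (95*(1 + 2*95) + 2*13)/(32464 + 13264) = (95*(1 + 190) + 26)/45728 = (95*191 + 26)*(1/45728) = (18145 + 26)*(1/45728) = 18171*(1/45728) = 18171/45728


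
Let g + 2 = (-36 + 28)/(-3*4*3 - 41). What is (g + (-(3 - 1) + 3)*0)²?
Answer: 21316/5929 ≈ 3.5952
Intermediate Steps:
g = -146/77 (g = -2 + (-36 + 28)/(-3*4*3 - 41) = -2 - 8/(-12*3 - 41) = -2 - 8/(-36 - 41) = -2 - 8/(-77) = -2 - 8*(-1/77) = -2 + 8/77 = -146/77 ≈ -1.8961)
(g + (-(3 - 1) + 3)*0)² = (-146/77 + (-(3 - 1) + 3)*0)² = (-146/77 + (-1*2 + 3)*0)² = (-146/77 + (-2 + 3)*0)² = (-146/77 + 1*0)² = (-146/77 + 0)² = (-146/77)² = 21316/5929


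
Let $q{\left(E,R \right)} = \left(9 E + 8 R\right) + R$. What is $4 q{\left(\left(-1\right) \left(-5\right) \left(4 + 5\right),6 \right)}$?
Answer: $1836$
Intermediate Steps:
$q{\left(E,R \right)} = 9 E + 9 R$ ($q{\left(E,R \right)} = \left(8 R + 9 E\right) + R = 9 E + 9 R$)
$4 q{\left(\left(-1\right) \left(-5\right) \left(4 + 5\right),6 \right)} = 4 \left(9 \left(-1\right) \left(-5\right) \left(4 + 5\right) + 9 \cdot 6\right) = 4 \left(9 \cdot 5 \cdot 9 + 54\right) = 4 \left(9 \cdot 45 + 54\right) = 4 \left(405 + 54\right) = 4 \cdot 459 = 1836$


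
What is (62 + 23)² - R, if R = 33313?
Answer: -26088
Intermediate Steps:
(62 + 23)² - R = (62 + 23)² - 1*33313 = 85² - 33313 = 7225 - 33313 = -26088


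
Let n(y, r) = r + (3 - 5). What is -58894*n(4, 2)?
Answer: 0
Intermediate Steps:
n(y, r) = -2 + r (n(y, r) = r - 2 = -2 + r)
-58894*n(4, 2) = -58894*(-2 + 2) = -58894*0 = 0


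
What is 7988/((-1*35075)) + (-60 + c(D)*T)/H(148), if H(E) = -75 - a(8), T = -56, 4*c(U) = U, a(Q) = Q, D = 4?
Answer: 3405696/2911225 ≈ 1.1698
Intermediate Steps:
c(U) = U/4
H(E) = -83 (H(E) = -75 - 1*8 = -75 - 8 = -83)
7988/((-1*35075)) + (-60 + c(D)*T)/H(148) = 7988/((-1*35075)) + (-60 + ((¼)*4)*(-56))/(-83) = 7988/(-35075) + (-60 + 1*(-56))*(-1/83) = 7988*(-1/35075) + (-60 - 56)*(-1/83) = -7988/35075 - 116*(-1/83) = -7988/35075 + 116/83 = 3405696/2911225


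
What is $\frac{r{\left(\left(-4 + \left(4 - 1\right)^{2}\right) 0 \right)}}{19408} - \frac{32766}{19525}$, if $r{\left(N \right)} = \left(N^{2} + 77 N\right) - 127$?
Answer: $- \frac{638402203}{378941200} \approx -1.6847$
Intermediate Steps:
$r{\left(N \right)} = -127 + N^{2} + 77 N$
$\frac{r{\left(\left(-4 + \left(4 - 1\right)^{2}\right) 0 \right)}}{19408} - \frac{32766}{19525} = \frac{-127 + \left(\left(-4 + \left(4 - 1\right)^{2}\right) 0\right)^{2} + 77 \left(-4 + \left(4 - 1\right)^{2}\right) 0}{19408} - \frac{32766}{19525} = \left(-127 + \left(\left(-4 + 3^{2}\right) 0\right)^{2} + 77 \left(-4 + 3^{2}\right) 0\right) \frac{1}{19408} - \frac{32766}{19525} = \left(-127 + \left(\left(-4 + 9\right) 0\right)^{2} + 77 \left(-4 + 9\right) 0\right) \frac{1}{19408} - \frac{32766}{19525} = \left(-127 + \left(5 \cdot 0\right)^{2} + 77 \cdot 5 \cdot 0\right) \frac{1}{19408} - \frac{32766}{19525} = \left(-127 + 0^{2} + 77 \cdot 0\right) \frac{1}{19408} - \frac{32766}{19525} = \left(-127 + 0 + 0\right) \frac{1}{19408} - \frac{32766}{19525} = \left(-127\right) \frac{1}{19408} - \frac{32766}{19525} = - \frac{127}{19408} - \frac{32766}{19525} = - \frac{638402203}{378941200}$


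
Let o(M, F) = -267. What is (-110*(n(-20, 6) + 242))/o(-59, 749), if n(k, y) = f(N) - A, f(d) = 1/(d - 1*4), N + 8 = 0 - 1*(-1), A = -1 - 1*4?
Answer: 27160/267 ≈ 101.72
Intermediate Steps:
A = -5 (A = -1 - 4 = -5)
N = -7 (N = -8 + (0 - 1*(-1)) = -8 + (0 + 1) = -8 + 1 = -7)
f(d) = 1/(-4 + d) (f(d) = 1/(d - 4) = 1/(-4 + d))
n(k, y) = 54/11 (n(k, y) = 1/(-4 - 7) - 1*(-5) = 1/(-11) + 5 = -1/11 + 5 = 54/11)
(-110*(n(-20, 6) + 242))/o(-59, 749) = -110*(54/11 + 242)/(-267) = -110*2716/11*(-1/267) = -27160*(-1/267) = 27160/267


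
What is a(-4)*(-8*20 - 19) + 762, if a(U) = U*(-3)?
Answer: -1386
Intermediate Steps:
a(U) = -3*U
a(-4)*(-8*20 - 19) + 762 = (-3*(-4))*(-8*20 - 19) + 762 = 12*(-160 - 19) + 762 = 12*(-179) + 762 = -2148 + 762 = -1386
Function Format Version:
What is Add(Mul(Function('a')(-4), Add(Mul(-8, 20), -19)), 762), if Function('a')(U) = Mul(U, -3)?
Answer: -1386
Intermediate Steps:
Function('a')(U) = Mul(-3, U)
Add(Mul(Function('a')(-4), Add(Mul(-8, 20), -19)), 762) = Add(Mul(Mul(-3, -4), Add(Mul(-8, 20), -19)), 762) = Add(Mul(12, Add(-160, -19)), 762) = Add(Mul(12, -179), 762) = Add(-2148, 762) = -1386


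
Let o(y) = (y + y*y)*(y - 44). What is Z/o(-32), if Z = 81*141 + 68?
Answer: -11489/75392 ≈ -0.15239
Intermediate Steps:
o(y) = (-44 + y)*(y + y**2) (o(y) = (y + y**2)*(-44 + y) = (-44 + y)*(y + y**2))
Z = 11489 (Z = 11421 + 68 = 11489)
Z/o(-32) = 11489/((-32*(-44 + (-32)**2 - 43*(-32)))) = 11489/((-32*(-44 + 1024 + 1376))) = 11489/((-32*2356)) = 11489/(-75392) = 11489*(-1/75392) = -11489/75392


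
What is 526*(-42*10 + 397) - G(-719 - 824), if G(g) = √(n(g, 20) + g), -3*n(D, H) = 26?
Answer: -12098 - 7*I*√285/3 ≈ -12098.0 - 39.391*I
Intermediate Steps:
n(D, H) = -26/3 (n(D, H) = -⅓*26 = -26/3)
G(g) = √(-26/3 + g)
526*(-42*10 + 397) - G(-719 - 824) = 526*(-42*10 + 397) - √(-78 + 9*(-719 - 824))/3 = 526*(-420 + 397) - √(-78 + 9*(-1543))/3 = 526*(-23) - √(-78 - 13887)/3 = -12098 - √(-13965)/3 = -12098 - 7*I*√285/3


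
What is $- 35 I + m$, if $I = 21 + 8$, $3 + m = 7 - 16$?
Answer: $-1027$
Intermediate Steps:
$m = -12$ ($m = -3 + \left(7 - 16\right) = -3 - 9 = -12$)
$I = 29$
$- 35 I + m = \left(-35\right) 29 - 12 = -1015 - 12 = -1027$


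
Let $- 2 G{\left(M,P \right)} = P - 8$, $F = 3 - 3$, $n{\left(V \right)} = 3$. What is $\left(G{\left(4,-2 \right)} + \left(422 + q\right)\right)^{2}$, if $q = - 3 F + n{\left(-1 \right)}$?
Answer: $184900$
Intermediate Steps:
$F = 0$
$G{\left(M,P \right)} = 4 - \frac{P}{2}$ ($G{\left(M,P \right)} = - \frac{P - 8}{2} = - \frac{-8 + P}{2} = 4 - \frac{P}{2}$)
$q = 3$ ($q = \left(-3\right) 0 + 3 = 0 + 3 = 3$)
$\left(G{\left(4,-2 \right)} + \left(422 + q\right)\right)^{2} = \left(\left(4 - -1\right) + \left(422 + 3\right)\right)^{2} = \left(\left(4 + 1\right) + 425\right)^{2} = \left(5 + 425\right)^{2} = 430^{2} = 184900$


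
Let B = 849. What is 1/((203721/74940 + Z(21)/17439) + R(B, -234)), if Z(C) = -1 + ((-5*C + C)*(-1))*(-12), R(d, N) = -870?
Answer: -435626220/377835786047 ≈ -0.0011530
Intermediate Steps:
Z(C) = -1 - 48*C (Z(C) = -1 + (-4*C*(-1))*(-12) = -1 + (4*C)*(-12) = -1 - 48*C)
1/((203721/74940 + Z(21)/17439) + R(B, -234)) = 1/((203721/74940 + (-1 - 48*21)/17439) - 870) = 1/((203721*(1/74940) + (-1 - 1008)*(1/17439)) - 870) = 1/((67907/24980 - 1009*1/17439) - 870) = 1/((67907/24980 - 1009/17439) - 870) = 1/(1159025353/435626220 - 870) = 1/(-377835786047/435626220) = -435626220/377835786047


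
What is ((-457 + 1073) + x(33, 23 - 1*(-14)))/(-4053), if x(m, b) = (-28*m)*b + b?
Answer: 33535/4053 ≈ 8.2741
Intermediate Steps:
x(m, b) = b - 28*b*m (x(m, b) = -28*b*m + b = b - 28*b*m)
((-457 + 1073) + x(33, 23 - 1*(-14)))/(-4053) = ((-457 + 1073) + (23 - 1*(-14))*(1 - 28*33))/(-4053) = (616 + (23 + 14)*(1 - 924))*(-1/4053) = (616 + 37*(-923))*(-1/4053) = (616 - 34151)*(-1/4053) = -33535*(-1/4053) = 33535/4053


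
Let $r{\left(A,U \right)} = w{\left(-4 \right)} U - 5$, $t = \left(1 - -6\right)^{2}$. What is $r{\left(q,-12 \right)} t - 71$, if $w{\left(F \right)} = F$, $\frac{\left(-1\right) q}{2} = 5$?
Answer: $2036$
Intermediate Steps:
$q = -10$ ($q = \left(-2\right) 5 = -10$)
$t = 49$ ($t = \left(1 + 6\right)^{2} = 7^{2} = 49$)
$r{\left(A,U \right)} = -5 - 4 U$ ($r{\left(A,U \right)} = - 4 U - 5 = -5 - 4 U$)
$r{\left(q,-12 \right)} t - 71 = \left(-5 - -48\right) 49 - 71 = \left(-5 + 48\right) 49 - 71 = 43 \cdot 49 - 71 = 2107 - 71 = 2036$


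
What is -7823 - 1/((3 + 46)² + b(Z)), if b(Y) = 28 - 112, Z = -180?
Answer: -18125892/2317 ≈ -7823.0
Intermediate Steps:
b(Y) = -84
-7823 - 1/((3 + 46)² + b(Z)) = -7823 - 1/((3 + 46)² - 84) = -7823 - 1/(49² - 84) = -7823 - 1/(2401 - 84) = -7823 - 1/2317 = -18125892/2317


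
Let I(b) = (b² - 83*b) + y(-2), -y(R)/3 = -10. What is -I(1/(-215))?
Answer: -1404596/46225 ≈ -30.386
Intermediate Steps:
y(R) = 30 (y(R) = -3*(-10) = 30)
I(b) = 30 + b² - 83*b (I(b) = (b² - 83*b) + 30 = 30 + b² - 83*b)
-I(1/(-215)) = -(30 + (1/(-215))² - 83/(-215)) = -(30 + (-1/215)² - 83*(-1/215)) = -(30 + 1/46225 + 83/215) = -1*1404596/46225 = -1404596/46225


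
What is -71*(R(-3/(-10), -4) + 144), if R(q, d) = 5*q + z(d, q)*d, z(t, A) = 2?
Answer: -19525/2 ≈ -9762.5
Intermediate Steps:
R(q, d) = 2*d + 5*q (R(q, d) = 5*q + 2*d = 2*d + 5*q)
-71*(R(-3/(-10), -4) + 144) = -71*((2*(-4) + 5*(-3/(-10))) + 144) = -71*((-8 + 5*(-3*(-⅒))) + 144) = -71*((-8 + 5*(3/10)) + 144) = -71*((-8 + 3/2) + 144) = -71*(-13/2 + 144) = -71*275/2 = -19525/2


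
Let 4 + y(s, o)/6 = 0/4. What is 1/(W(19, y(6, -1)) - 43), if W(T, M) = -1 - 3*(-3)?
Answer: -1/35 ≈ -0.028571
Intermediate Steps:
y(s, o) = -24 (y(s, o) = -24 + 6*(0/4) = -24 + 6*(0*(¼)) = -24 + 6*0 = -24 + 0 = -24)
W(T, M) = 8 (W(T, M) = -1 + 9 = 8)
1/(W(19, y(6, -1)) - 43) = 1/(8 - 43) = 1/(-35) = -1/35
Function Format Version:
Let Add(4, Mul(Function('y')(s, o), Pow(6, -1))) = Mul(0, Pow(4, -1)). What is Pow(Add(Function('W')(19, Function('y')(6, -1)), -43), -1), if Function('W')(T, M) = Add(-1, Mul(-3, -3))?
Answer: Rational(-1, 35) ≈ -0.028571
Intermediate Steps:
Function('y')(s, o) = -24 (Function('y')(s, o) = Add(-24, Mul(6, Mul(0, Pow(4, -1)))) = Add(-24, Mul(6, Mul(0, Rational(1, 4)))) = Add(-24, Mul(6, 0)) = Add(-24, 0) = -24)
Function('W')(T, M) = 8 (Function('W')(T, M) = Add(-1, 9) = 8)
Pow(Add(Function('W')(19, Function('y')(6, -1)), -43), -1) = Pow(Add(8, -43), -1) = Pow(-35, -1) = Rational(-1, 35)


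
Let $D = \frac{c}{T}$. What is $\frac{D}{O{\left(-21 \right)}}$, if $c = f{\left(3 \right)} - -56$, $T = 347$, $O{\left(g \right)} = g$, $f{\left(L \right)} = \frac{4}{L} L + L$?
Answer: $- \frac{3}{347} \approx -0.0086455$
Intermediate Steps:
$f{\left(L \right)} = 4 + L$
$c = 63$ ($c = \left(4 + 3\right) - -56 = 7 + 56 = 63$)
$D = \frac{63}{347} \approx 0.18156$
$\frac{D}{O{\left(-21 \right)}} = \frac{63}{347 \left(-21\right)} = \frac{63}{347} \left(- \frac{1}{21}\right) = - \frac{3}{347}$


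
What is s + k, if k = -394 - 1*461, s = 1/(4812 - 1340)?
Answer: -2968559/3472 ≈ -855.00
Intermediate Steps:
s = 1/3472 ≈ 0.00028802
k = -855 (k = -394 - 461 = -855)
s + k = 1/3472 - 855 = -2968559/3472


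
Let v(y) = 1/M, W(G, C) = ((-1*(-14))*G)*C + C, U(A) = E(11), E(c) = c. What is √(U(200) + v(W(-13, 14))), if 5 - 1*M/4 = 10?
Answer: √1095/10 ≈ 3.3091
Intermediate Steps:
M = -20 (M = 20 - 4*10 = 20 - 40 = -20)
U(A) = 11
W(G, C) = C + 14*C*G (W(G, C) = (14*G)*C + C = 14*C*G + C = C + 14*C*G)
v(y) = -1/20 (v(y) = 1/(-20) = -1/20)
√(U(200) + v(W(-13, 14))) = √(11 - 1/20) = √(219/20) = √1095/10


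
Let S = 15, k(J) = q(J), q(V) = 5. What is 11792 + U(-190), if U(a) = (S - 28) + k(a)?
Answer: 11784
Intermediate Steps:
k(J) = 5
U(a) = -8 (U(a) = (15 - 28) + 5 = -13 + 5 = -8)
11792 + U(-190) = 11792 - 8 = 11784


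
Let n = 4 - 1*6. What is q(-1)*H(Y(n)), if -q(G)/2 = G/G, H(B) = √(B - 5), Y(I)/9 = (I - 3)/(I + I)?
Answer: -5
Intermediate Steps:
n = -2 (n = 4 - 6 = -2)
Y(I) = 9*(-3 + I)/(2*I) (Y(I) = 9*((I - 3)/(I + I)) = 9*((-3 + I)/((2*I))) = 9*((-3 + I)*(1/(2*I))) = 9*((-3 + I)/(2*I)) = 9*(-3 + I)/(2*I))
H(B) = √(-5 + B)
q(G) = -2 (q(G) = -2*G/G = -2*1 = -2)
q(-1)*H(Y(n)) = -2*√(-5 + (9/2)*(-3 - 2)/(-2)) = -2*√(-5 + (9/2)*(-½)*(-5)) = -2*√(-5 + 45/4) = -2*√(25/4) = -2*5/2 = -5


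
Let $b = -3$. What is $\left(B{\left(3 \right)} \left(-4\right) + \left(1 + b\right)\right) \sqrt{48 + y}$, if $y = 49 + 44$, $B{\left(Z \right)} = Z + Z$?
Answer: $- 26 \sqrt{141} \approx -308.73$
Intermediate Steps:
$B{\left(Z \right)} = 2 Z$
$y = 93$
$\left(B{\left(3 \right)} \left(-4\right) + \left(1 + b\right)\right) \sqrt{48 + y} = \left(2 \cdot 3 \left(-4\right) + \left(1 - 3\right)\right) \sqrt{48 + 93} = \left(6 \left(-4\right) - 2\right) \sqrt{141} = \left(-24 - 2\right) \sqrt{141} = - 26 \sqrt{141}$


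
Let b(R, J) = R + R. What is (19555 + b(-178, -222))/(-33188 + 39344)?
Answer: 19199/6156 ≈ 3.1187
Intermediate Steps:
b(R, J) = 2*R
(19555 + b(-178, -222))/(-33188 + 39344) = (19555 + 2*(-178))/(-33188 + 39344) = (19555 - 356)/6156 = 19199*(1/6156) = 19199/6156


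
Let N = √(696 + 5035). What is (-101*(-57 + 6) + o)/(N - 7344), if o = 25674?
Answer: -45275760/10785721 - 6165*√5731/10785721 ≈ -4.2410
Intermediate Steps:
N = √5731 ≈ 75.703
(-101*(-57 + 6) + o)/(N - 7344) = (-101*(-57 + 6) + 25674)/(√5731 - 7344) = (-101*(-51) + 25674)/(-7344 + √5731) = (5151 + 25674)/(-7344 + √5731) = 30825/(-7344 + √5731)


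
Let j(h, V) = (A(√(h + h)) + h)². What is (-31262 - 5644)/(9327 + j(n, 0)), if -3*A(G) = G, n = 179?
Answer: -30945957795/34617496123 - 89183349*√358/34617496123 ≈ -0.94269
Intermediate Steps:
A(G) = -G/3
j(h, V) = (h - √2*√h/3)² (j(h, V) = (-√(h + h)/3 + h)² = (-√2*√h/3 + h)² = (h - √2*√h/3)²)
(-31262 - 5644)/(9327 + j(n, 0)) = (-31262 - 5644)/(9327 + (-3*179 + √2*√179)²/9) = -36906/(9327 + (-537 + √358)²/9)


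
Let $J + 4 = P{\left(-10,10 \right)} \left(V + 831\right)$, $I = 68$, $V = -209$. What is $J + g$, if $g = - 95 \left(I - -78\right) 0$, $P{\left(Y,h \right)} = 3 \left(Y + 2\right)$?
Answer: $-14932$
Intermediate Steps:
$P{\left(Y,h \right)} = 6 + 3 Y$ ($P{\left(Y,h \right)} = 3 \left(2 + Y\right) = 6 + 3 Y$)
$J = -14932$ ($J = -4 + \left(6 + 3 \left(-10\right)\right) \left(-209 + 831\right) = -4 + \left(6 - 30\right) 622 = -4 - 14928 = -14932$)
$g = 0$ ($g = - 95 \left(68 - -78\right) 0 = - 95 \left(68 + 78\right) 0 = \left(-95\right) 146 \cdot 0 = \left(-13870\right) 0 = 0$)
$J + g = -14932 + 0 = -14932$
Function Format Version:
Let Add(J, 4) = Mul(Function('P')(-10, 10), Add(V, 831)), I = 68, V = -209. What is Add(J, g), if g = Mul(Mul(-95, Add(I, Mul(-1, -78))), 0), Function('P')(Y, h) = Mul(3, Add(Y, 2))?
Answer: -14932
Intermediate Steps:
Function('P')(Y, h) = Add(6, Mul(3, Y)) (Function('P')(Y, h) = Mul(3, Add(2, Y)) = Add(6, Mul(3, Y)))
J = -14932 (J = Add(-4, Mul(Add(6, Mul(3, -10)), Add(-209, 831))) = Add(-4, Mul(Add(6, -30), 622)) = Add(-4, Mul(-24, 622)) = Add(-4, -14928) = -14932)
g = 0 (g = Mul(Mul(-95, Add(68, Mul(-1, -78))), 0) = Mul(Mul(-95, Add(68, 78)), 0) = Mul(Mul(-95, 146), 0) = Mul(-13870, 0) = 0)
Add(J, g) = Add(-14932, 0) = -14932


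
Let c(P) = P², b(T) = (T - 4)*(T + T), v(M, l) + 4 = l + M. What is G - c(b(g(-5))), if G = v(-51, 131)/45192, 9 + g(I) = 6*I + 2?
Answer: -103999852469/11298 ≈ -9.2052e+6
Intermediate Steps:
v(M, l) = -4 + M + l (v(M, l) = -4 + (l + M) = -4 + (M + l) = -4 + M + l)
g(I) = -7 + 6*I (g(I) = -9 + (6*I + 2) = -9 + (2 + 6*I) = -7 + 6*I)
b(T) = 2*T*(-4 + T) (b(T) = (-4 + T)*(2*T) = 2*T*(-4 + T))
G = 19/11298 (G = (-4 - 51 + 131)/45192 = 76*(1/45192) = 19/11298 ≈ 0.0016817)
G - c(b(g(-5))) = 19/11298 - (2*(-7 + 6*(-5))*(-4 + (-7 + 6*(-5))))² = 19/11298 - (2*(-7 - 30)*(-4 + (-7 - 30)))² = 19/11298 - (2*(-37)*(-4 - 37))² = 19/11298 - (2*(-37)*(-41))² = 19/11298 - 1*3034² = 19/11298 - 1*9205156 = 19/11298 - 9205156 = -103999852469/11298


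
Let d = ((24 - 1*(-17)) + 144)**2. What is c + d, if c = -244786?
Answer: -210561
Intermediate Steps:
d = 34225 (d = ((24 + 17) + 144)**2 = (41 + 144)**2 = 185**2 = 34225)
c + d = -244786 + 34225 = -210561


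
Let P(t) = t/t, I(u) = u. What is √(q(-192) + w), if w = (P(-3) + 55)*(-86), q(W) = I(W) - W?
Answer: 4*I*√301 ≈ 69.397*I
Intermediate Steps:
P(t) = 1
q(W) = 0 (q(W) = W - W = 0)
w = -4816 (w = (1 + 55)*(-86) = 56*(-86) = -4816)
√(q(-192) + w) = √(0 - 4816) = √(-4816) = 4*I*√301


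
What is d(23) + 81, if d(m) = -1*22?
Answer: 59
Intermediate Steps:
d(m) = -22
d(23) + 81 = -22 + 81 = 59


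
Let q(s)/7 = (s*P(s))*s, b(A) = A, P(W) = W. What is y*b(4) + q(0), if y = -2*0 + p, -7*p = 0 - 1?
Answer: 4/7 ≈ 0.57143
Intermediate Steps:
p = 1/7 (p = -(0 - 1)/7 = -1/7*(-1) = 1/7 ≈ 0.14286)
y = 1/7 (y = -2*0 + 1/7 = 0 + 1/7 = 1/7 ≈ 0.14286)
q(s) = 7*s**3 (q(s) = 7*((s*s)*s) = 7*(s**2*s) = 7*s**3)
y*b(4) + q(0) = (1/7)*4 + 7*0**3 = 4/7 + 7*0 = 4/7 + 0 = 4/7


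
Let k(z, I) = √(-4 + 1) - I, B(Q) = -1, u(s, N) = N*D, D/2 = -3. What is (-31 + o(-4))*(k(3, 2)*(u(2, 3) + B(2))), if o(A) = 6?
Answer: -950 + 475*I*√3 ≈ -950.0 + 822.72*I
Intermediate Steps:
D = -6 (D = 2*(-3) = -6)
u(s, N) = -6*N (u(s, N) = N*(-6) = -6*N)
k(z, I) = -I + I*√3 (k(z, I) = √(-3) - I = I*√3 - I = -I + I*√3)
(-31 + o(-4))*(k(3, 2)*(u(2, 3) + B(2))) = (-31 + 6)*((-1*2 + I*√3)*(-6*3 - 1)) = -25*(-2 + I*√3)*(-18 - 1) = -25*(-2 + I*√3)*(-19) = -25*(38 - 19*I*√3) = -950 + 475*I*√3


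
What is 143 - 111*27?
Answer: -2854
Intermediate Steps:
143 - 111*27 = 143 - 2997 = -2854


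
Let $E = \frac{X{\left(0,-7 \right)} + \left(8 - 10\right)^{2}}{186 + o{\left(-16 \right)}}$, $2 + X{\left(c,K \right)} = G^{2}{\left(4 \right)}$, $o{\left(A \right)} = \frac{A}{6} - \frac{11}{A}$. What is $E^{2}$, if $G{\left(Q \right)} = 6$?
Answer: $\frac{3326976}{78021889} \approx 0.042642$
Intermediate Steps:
$o{\left(A \right)} = - \frac{11}{A} + \frac{A}{6}$ ($o{\left(A \right)} = A \frac{1}{6} - \frac{11}{A} = \frac{A}{6} - \frac{11}{A} = - \frac{11}{A} + \frac{A}{6}$)
$X{\left(c,K \right)} = 34$ ($X{\left(c,K \right)} = -2 + 6^{2} = -2 + 36 = 34$)
$E = \frac{1824}{8833}$ ($E = \frac{34 + \left(8 - 10\right)^{2}}{186 + \left(- \frac{11}{-16} + \frac{1}{6} \left(-16\right)\right)} = \frac{34 + \left(-2\right)^{2}}{186 - \frac{95}{48}} = \frac{34 + 4}{186 + \left(\frac{11}{16} - \frac{8}{3}\right)} = \frac{38}{186 - \frac{95}{48}} = \frac{38}{\frac{8833}{48}} = 38 \cdot \frac{48}{8833} = \frac{1824}{8833} \approx 0.2065$)
$E^{2} = \left(\frac{1824}{8833}\right)^{2} = \frac{3326976}{78021889}$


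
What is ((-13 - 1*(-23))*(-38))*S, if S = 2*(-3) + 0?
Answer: 2280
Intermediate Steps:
S = -6 (S = -6 + 0 = -6)
((-13 - 1*(-23))*(-38))*S = ((-13 - 1*(-23))*(-38))*(-6) = ((-13 + 23)*(-38))*(-6) = (10*(-38))*(-6) = -380*(-6) = 2280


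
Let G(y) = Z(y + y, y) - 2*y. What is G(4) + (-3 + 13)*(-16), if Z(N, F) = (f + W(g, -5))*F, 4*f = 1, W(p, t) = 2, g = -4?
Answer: -159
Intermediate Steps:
f = ¼ (f = (¼)*1 = ¼ ≈ 0.25000)
Z(N, F) = 9*F/4 (Z(N, F) = (¼ + 2)*F = 9*F/4)
G(y) = y/4 (G(y) = 9*y/4 - 2*y = y/4)
G(4) + (-3 + 13)*(-16) = (¼)*4 + (-3 + 13)*(-16) = 1 + 10*(-16) = 1 - 160 = -159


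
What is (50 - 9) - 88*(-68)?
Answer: 6025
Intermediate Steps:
(50 - 9) - 88*(-68) = 41 + 5984 = 6025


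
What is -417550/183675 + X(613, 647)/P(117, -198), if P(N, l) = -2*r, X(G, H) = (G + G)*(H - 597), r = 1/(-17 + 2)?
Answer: 3377766548/7347 ≈ 4.5975e+5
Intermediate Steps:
r = -1/15 (r = 1/(-15) = -1/15 ≈ -0.066667)
X(G, H) = 2*G*(-597 + H) (X(G, H) = (2*G)*(-597 + H) = 2*G*(-597 + H))
P(N, l) = 2/15 (P(N, l) = -2*(-1/15) = 2/15)
-417550/183675 + X(613, 647)/P(117, -198) = -417550/183675 + (2*613*(-597 + 647))/(2/15) = -417550*1/183675 + (2*613*50)*(15/2) = -16702/7347 + 61300*(15/2) = -16702/7347 + 459750 = 3377766548/7347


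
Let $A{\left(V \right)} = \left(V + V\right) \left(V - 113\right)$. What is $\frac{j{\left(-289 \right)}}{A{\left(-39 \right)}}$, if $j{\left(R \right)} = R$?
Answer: $- \frac{289}{11856} \approx -0.024376$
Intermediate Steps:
$A{\left(V \right)} = 2 V \left(-113 + V\right)$
$\frac{j{\left(-289 \right)}}{A{\left(-39 \right)}} = - \frac{289}{2 \left(-39\right) \left(-113 - 39\right)} = - \frac{289}{2 \left(-39\right) \left(-152\right)} = - \frac{289}{11856}$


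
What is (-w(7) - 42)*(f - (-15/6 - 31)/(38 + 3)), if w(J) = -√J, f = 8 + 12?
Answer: -35847/41 + 1707*√7/82 ≈ -819.24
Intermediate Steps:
f = 20
(-w(7) - 42)*(f - (-15/6 - 31)/(38 + 3)) = (-(-1)*√7 - 42)*(20 - (-15/6 - 31)/(38 + 3)) = (√7 - 42)*(20 - (-15*⅙ - 31)/41) = (-42 + √7)*(20 - (-5/2 - 31)/41) = (-42 + √7)*(20 - (-67)/(2*41)) = (-42 + √7)*(20 - 1*(-67/82)) = (-42 + √7)*(20 + 67/82) = (-42 + √7)*(1707/82) = -35847/41 + 1707*√7/82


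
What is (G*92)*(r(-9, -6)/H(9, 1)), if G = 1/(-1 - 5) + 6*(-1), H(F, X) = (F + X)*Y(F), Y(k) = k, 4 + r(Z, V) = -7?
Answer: 9361/135 ≈ 69.341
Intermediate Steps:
r(Z, V) = -11 (r(Z, V) = -4 - 7 = -11)
H(F, X) = F*(F + X) (H(F, X) = (F + X)*F = F*(F + X))
G = -37/6 (G = 1/(-6) - 6 = -⅙ - 6 = -37/6 ≈ -6.1667)
(G*92)*(r(-9, -6)/H(9, 1)) = (-37/6*92)*(-11*1/(9*(9 + 1))) = -(-18722)/(3*(9*10)) = -(-18722)/(3*90) = -1702/3*(-11/90) = 9361/135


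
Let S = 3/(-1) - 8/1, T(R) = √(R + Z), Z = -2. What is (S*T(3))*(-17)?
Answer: 187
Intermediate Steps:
T(R) = √(-2 + R) (T(R) = √(R - 2) = √(-2 + R))
S = -11 (S = 3*(-1) - 8*1 = -3 - 8 = -11)
(S*T(3))*(-17) = -11*√(-2 + 3)*(-17) = -11*√1*(-17) = -11*1*(-17) = -11*(-17) = 187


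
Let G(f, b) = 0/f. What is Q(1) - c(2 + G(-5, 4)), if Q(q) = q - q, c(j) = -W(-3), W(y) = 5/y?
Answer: -5/3 ≈ -1.6667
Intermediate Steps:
G(f, b) = 0
c(j) = 5/3 (c(j) = -5/(-3) = -5*(-1)/3 = -1*(-5/3) = 5/3)
Q(q) = 0
Q(1) - c(2 + G(-5, 4)) = 0 - 1*5/3 = 0 - 5/3 = -5/3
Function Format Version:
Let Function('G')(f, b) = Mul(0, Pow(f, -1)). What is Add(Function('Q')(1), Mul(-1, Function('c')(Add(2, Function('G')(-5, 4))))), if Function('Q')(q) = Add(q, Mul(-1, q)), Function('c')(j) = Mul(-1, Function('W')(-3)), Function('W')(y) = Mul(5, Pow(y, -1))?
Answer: Rational(-5, 3) ≈ -1.6667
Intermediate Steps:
Function('G')(f, b) = 0
Function('c')(j) = Rational(5, 3) (Function('c')(j) = Mul(-1, Mul(5, Pow(-3, -1))) = Mul(-1, Mul(5, Rational(-1, 3))) = Mul(-1, Rational(-5, 3)) = Rational(5, 3))
Function('Q')(q) = 0
Add(Function('Q')(1), Mul(-1, Function('c')(Add(2, Function('G')(-5, 4))))) = Add(0, Mul(-1, Rational(5, 3))) = Add(0, Rational(-5, 3)) = Rational(-5, 3)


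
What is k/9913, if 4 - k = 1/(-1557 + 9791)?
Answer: 32935/81623642 ≈ 0.00040350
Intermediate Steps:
k = 32935/8234 (k = 4 - 1/(-1557 + 9791) = 4 - 1/8234 = 32935/8234 ≈ 3.9999)
k/9913 = (32935/8234)/9913 = (32935/8234)*(1/9913) = 32935/81623642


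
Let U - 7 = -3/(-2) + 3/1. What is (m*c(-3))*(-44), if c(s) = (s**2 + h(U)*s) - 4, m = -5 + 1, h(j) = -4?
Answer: 2992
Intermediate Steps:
U = 23/2 (U = 7 + (-3/(-2) + 3/1) = 7 + (-3*(-1/2) + 3*1) = 7 + (3/2 + 3) = 7 + 9/2 = 23/2 ≈ 11.500)
m = -4
c(s) = -4 + s**2 - 4*s (c(s) = (s**2 - 4*s) - 4 = -4 + s**2 - 4*s)
(m*c(-3))*(-44) = -4*(-4 + (-3)**2 - 4*(-3))*(-44) = -4*(-4 + 9 + 12)*(-44) = -4*17*(-44) = -68*(-44) = 2992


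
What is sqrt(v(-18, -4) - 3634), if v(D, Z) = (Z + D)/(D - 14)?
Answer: I*sqrt(58133)/4 ≈ 60.277*I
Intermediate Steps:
v(D, Z) = (D + Z)/(-14 + D)
sqrt(v(-18, -4) - 3634) = sqrt((-18 - 4)/(-14 - 18) - 3634) = sqrt(-22/(-32) - 3634) = sqrt(-1/32*(-22) - 3634) = sqrt(11/16 - 3634) = sqrt(-58133/16) = I*sqrt(58133)/4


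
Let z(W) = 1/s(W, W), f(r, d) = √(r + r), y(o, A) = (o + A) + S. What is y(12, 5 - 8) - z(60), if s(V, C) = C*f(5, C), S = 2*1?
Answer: 11 - √10/600 ≈ 10.995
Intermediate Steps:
S = 2
y(o, A) = 2 + A + o (y(o, A) = (o + A) + 2 = (A + o) + 2 = 2 + A + o)
f(r, d) = √2*√r (f(r, d) = √(2*r) = √2*√r)
s(V, C) = C*√10 (s(V, C) = C*(√2*√5) = C*√10)
z(W) = √10/(10*W) (z(W) = 1/(W*√10) = √10/(10*W))
y(12, 5 - 8) - z(60) = (2 + (5 - 8) + 12) - √10/(10*60) = (2 - 3 + 12) - √10/(10*60) = 11 - √10/600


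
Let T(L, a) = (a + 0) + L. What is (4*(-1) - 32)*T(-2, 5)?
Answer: -108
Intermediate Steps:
T(L, a) = L + a (T(L, a) = a + L = L + a)
(4*(-1) - 32)*T(-2, 5) = (4*(-1) - 32)*(-2 + 5) = (-4 - 32)*3 = -36*3 = -108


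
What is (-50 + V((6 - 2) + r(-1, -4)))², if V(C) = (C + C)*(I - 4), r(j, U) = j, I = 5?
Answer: 1936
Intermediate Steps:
V(C) = 2*C (V(C) = (C + C)*(5 - 4) = (2*C)*1 = 2*C)
(-50 + V((6 - 2) + r(-1, -4)))² = (-50 + 2*((6 - 2) - 1))² = (-50 + 2*(4 - 1))² = (-50 + 2*3)² = (-50 + 6)² = (-44)² = 1936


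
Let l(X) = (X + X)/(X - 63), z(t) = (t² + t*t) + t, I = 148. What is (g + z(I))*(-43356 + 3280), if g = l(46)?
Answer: -29943184160/17 ≈ -1.7614e+9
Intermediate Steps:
z(t) = t + 2*t² (z(t) = (t² + t²) + t = 2*t² + t = t + 2*t²)
l(X) = 2*X/(-63 + X) (l(X) = (2*X)/(-63 + X) = 2*X/(-63 + X))
g = -92/17 (g = 2*46/(-63 + 46) = 2*46/(-17) = 2*46*(-1/17) = -92/17 ≈ -5.4118)
(g + z(I))*(-43356 + 3280) = (-92/17 + 148*(1 + 2*148))*(-43356 + 3280) = (-92/17 + 148*(1 + 296))*(-40076) = (-92/17 + 148*297)*(-40076) = (-92/17 + 43956)*(-40076) = (747160/17)*(-40076) = -29943184160/17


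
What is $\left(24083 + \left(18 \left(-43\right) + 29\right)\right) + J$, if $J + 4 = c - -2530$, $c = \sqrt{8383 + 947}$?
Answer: $25864 + \sqrt{9330} \approx 25961.0$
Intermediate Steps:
$c = \sqrt{9330} \approx 96.592$
$J = 2526 + \sqrt{9330}$ ($J = -4 + \left(\sqrt{9330} - -2530\right) = -4 + \left(\sqrt{9330} + 2530\right) = -4 + \left(2530 + \sqrt{9330}\right) = 2526 + \sqrt{9330} \approx 2622.6$)
$\left(24083 + \left(18 \left(-43\right) + 29\right)\right) + J = \left(24083 + \left(18 \left(-43\right) + 29\right)\right) + \left(2526 + \sqrt{9330}\right) = \left(24083 + \left(-774 + 29\right)\right) + \left(2526 + \sqrt{9330}\right) = \left(24083 - 745\right) + \left(2526 + \sqrt{9330}\right) = 23338 + \left(2526 + \sqrt{9330}\right) = 25864 + \sqrt{9330}$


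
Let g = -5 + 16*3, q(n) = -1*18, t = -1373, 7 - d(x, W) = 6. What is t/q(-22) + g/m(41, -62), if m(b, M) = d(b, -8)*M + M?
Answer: 84739/1116 ≈ 75.931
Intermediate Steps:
d(x, W) = 1 (d(x, W) = 7 - 1*6 = 7 - 6 = 1)
m(b, M) = 2*M (m(b, M) = 1*M + M = M + M = 2*M)
q(n) = -18
g = 43 (g = -5 + 48 = 43)
t/q(-22) + g/m(41, -62) = -1373/(-18) + 43/((2*(-62))) = -1373*(-1/18) + 43/(-124) = 1373/18 + 43*(-1/124) = 1373/18 - 43/124 = 84739/1116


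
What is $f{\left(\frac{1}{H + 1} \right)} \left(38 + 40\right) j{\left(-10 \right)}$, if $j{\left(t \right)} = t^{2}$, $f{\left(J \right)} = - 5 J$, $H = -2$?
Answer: $39000$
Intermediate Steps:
$f{\left(\frac{1}{H + 1} \right)} \left(38 + 40\right) j{\left(-10 \right)} = - \frac{5}{-2 + 1} \left(38 + 40\right) \left(-10\right)^{2} = - \frac{5}{-1} \cdot 78 \cdot 100 = \left(-5\right) \left(-1\right) 78 \cdot 100 = 5 \cdot 78 \cdot 100 = 390 \cdot 100 = 39000$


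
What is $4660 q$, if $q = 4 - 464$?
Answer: $-2143600$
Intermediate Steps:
$q = -460$
$4660 q = 4660 \left(-460\right) = -2143600$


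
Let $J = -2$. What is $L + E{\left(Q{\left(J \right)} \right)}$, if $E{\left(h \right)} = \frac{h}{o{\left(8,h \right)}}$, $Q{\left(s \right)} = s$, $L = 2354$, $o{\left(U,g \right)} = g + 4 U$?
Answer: $\frac{35309}{15} \approx 2353.9$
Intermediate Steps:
$E{\left(h \right)} = \frac{h}{32 + h}$ ($E{\left(h \right)} = \frac{h}{h + 4 \cdot 8} = \frac{h}{h + 32} = \frac{h}{32 + h}$)
$L + E{\left(Q{\left(J \right)} \right)} = 2354 - \frac{2}{32 - 2} = 2354 - \frac{2}{30} = 2354 - \frac{1}{15} = \frac{35309}{15}$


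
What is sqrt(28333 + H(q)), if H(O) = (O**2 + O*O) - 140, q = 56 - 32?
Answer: sqrt(29345) ≈ 171.30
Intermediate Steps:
q = 24
H(O) = -140 + 2*O**2 (H(O) = (O**2 + O**2) - 140 = 2*O**2 - 140 = -140 + 2*O**2)
sqrt(28333 + H(q)) = sqrt(28333 + (-140 + 2*24**2)) = sqrt(28333 + (-140 + 2*576)) = sqrt(28333 + (-140 + 1152)) = sqrt(28333 + 1012) = sqrt(29345)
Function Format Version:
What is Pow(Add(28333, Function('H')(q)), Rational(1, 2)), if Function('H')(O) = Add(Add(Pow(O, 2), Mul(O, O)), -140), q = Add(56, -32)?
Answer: Pow(29345, Rational(1, 2)) ≈ 171.30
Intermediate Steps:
q = 24
Function('H')(O) = Add(-140, Mul(2, Pow(O, 2))) (Function('H')(O) = Add(Add(Pow(O, 2), Pow(O, 2)), -140) = Add(Mul(2, Pow(O, 2)), -140) = Add(-140, Mul(2, Pow(O, 2))))
Pow(Add(28333, Function('H')(q)), Rational(1, 2)) = Pow(Add(28333, Add(-140, Mul(2, Pow(24, 2)))), Rational(1, 2)) = Pow(Add(28333, Add(-140, Mul(2, 576))), Rational(1, 2)) = Pow(Add(28333, Add(-140, 1152)), Rational(1, 2)) = Pow(Add(28333, 1012), Rational(1, 2)) = Pow(29345, Rational(1, 2))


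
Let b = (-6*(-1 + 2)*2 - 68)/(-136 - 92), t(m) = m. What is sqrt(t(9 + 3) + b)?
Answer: 8*sqrt(627)/57 ≈ 3.5144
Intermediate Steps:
b = 20/57 (b = (-6*1*2 - 68)/(-228) = (-6*2 - 68)*(-1/228) = (-12 - 68)*(-1/228) = -80*(-1/228) = 20/57 ≈ 0.35088)
sqrt(t(9 + 3) + b) = sqrt((9 + 3) + 20/57) = sqrt(12 + 20/57) = sqrt(704/57) = 8*sqrt(627)/57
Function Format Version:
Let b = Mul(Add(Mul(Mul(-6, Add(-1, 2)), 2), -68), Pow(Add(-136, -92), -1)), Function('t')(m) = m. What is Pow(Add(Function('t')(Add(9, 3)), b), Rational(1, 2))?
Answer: Mul(Rational(8, 57), Pow(627, Rational(1, 2))) ≈ 3.5144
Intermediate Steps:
b = Rational(20, 57) (b = Mul(Add(Mul(Mul(-6, 1), 2), -68), Pow(-228, -1)) = Mul(Add(Mul(-6, 2), -68), Rational(-1, 228)) = Mul(Add(-12, -68), Rational(-1, 228)) = Mul(-80, Rational(-1, 228)) = Rational(20, 57) ≈ 0.35088)
Pow(Add(Function('t')(Add(9, 3)), b), Rational(1, 2)) = Pow(Add(Add(9, 3), Rational(20, 57)), Rational(1, 2)) = Pow(Add(12, Rational(20, 57)), Rational(1, 2)) = Pow(Rational(704, 57), Rational(1, 2)) = Mul(Rational(8, 57), Pow(627, Rational(1, 2)))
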